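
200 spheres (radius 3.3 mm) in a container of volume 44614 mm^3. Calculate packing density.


V_sphere = 4/3*pi*3.3^3 = 150.5326 mm^3
Total V = 200*150.5326 = 30106.52 mm^3
PD = 30106.52 / 44614 = 0.675

0.675


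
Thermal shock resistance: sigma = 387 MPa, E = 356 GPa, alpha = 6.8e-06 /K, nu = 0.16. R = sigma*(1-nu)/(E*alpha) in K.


R = 387*(1-0.16)/(356*1000*6.8e-06) = 134 K

134


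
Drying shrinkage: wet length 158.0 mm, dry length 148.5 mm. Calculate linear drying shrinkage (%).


DS = (158.0 - 148.5) / 158.0 * 100 = 6.01%

6.01


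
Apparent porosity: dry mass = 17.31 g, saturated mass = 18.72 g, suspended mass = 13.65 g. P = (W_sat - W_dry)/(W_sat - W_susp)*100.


P = (18.72 - 17.31) / (18.72 - 13.65) * 100 = 1.41 / 5.07 * 100 = 27.8%

27.8


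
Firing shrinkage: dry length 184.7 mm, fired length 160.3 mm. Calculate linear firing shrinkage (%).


FS = (184.7 - 160.3) / 184.7 * 100 = 13.21%

13.21


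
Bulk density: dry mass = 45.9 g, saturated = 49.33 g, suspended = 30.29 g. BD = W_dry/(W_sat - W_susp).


BD = 45.9 / (49.33 - 30.29) = 45.9 / 19.04 = 2.411 g/cm^3

2.411


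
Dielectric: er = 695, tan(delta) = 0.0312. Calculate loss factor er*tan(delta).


Loss = 695 * 0.0312 = 21.684

21.684


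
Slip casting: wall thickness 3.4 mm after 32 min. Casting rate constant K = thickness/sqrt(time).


K = 3.4 / sqrt(32) = 3.4 / 5.6569 = 0.601 mm/min^0.5

0.601


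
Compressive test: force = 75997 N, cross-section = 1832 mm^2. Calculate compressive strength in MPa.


CS = 75997 / 1832 = 41.5 MPa

41.5


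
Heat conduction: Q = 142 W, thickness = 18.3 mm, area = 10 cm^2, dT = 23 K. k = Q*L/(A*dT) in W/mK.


k = 142*18.3/1000/(10/10000*23) = 112.98 W/mK

112.98


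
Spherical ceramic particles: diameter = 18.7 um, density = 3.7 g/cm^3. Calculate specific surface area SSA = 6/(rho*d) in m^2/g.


SSA = 6 / (3.7 * 18.7) = 0.087 m^2/g

0.087


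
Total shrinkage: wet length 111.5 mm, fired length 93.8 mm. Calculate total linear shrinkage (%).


TS = (111.5 - 93.8) / 111.5 * 100 = 15.87%

15.87


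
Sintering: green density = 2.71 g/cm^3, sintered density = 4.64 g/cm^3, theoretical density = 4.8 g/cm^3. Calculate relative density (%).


Relative = 4.64 / 4.8 * 100 = 96.7%

96.7


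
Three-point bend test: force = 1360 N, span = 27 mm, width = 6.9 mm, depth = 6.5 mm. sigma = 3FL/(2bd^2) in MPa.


sigma = 3*1360*27/(2*6.9*6.5^2) = 188.9 MPa

188.9


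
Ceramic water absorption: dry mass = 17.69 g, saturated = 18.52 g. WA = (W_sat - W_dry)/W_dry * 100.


WA = (18.52 - 17.69) / 17.69 * 100 = 4.69%

4.69


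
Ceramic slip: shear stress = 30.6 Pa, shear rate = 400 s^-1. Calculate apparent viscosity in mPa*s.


eta = tau/gamma * 1000 = 30.6/400 * 1000 = 76.5 mPa*s

76.5


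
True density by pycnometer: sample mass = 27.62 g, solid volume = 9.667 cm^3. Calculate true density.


TD = 27.62 / 9.667 = 2.857 g/cm^3

2.857


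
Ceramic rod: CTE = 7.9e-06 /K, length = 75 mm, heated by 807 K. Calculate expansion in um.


dL = 7.9e-06 * 75 * 807 * 1000 = 478.148 um

478.148


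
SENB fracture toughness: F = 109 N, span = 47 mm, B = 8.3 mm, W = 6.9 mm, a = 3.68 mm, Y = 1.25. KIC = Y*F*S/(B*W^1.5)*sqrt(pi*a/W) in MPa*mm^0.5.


KIC = 1.25*109*47/(8.3*6.9^1.5)*sqrt(pi*3.68/6.9) = 55.1

55.1


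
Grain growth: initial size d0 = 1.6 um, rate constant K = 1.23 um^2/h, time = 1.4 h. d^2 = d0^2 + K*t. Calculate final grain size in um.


d^2 = 1.6^2 + 1.23*1.4 = 4.282
d = sqrt(4.282) = 2.07 um

2.07


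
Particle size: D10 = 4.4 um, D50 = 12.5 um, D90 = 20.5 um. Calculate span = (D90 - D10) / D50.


Span = (20.5 - 4.4) / 12.5 = 16.1 / 12.5 = 1.288

1.288


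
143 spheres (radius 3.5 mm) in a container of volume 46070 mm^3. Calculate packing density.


V_sphere = 4/3*pi*3.5^3 = 179.5944 mm^3
Total V = 143*179.5944 = 25681.9992 mm^3
PD = 25681.9992 / 46070 = 0.557

0.557


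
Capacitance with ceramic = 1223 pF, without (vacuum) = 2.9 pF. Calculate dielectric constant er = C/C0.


er = 1223 / 2.9 = 421.72

421.72


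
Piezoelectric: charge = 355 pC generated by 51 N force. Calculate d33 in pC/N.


d33 = 355 / 51 = 7.0 pC/N

7.0


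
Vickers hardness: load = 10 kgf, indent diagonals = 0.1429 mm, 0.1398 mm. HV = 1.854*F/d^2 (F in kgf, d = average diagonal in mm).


d_avg = (0.1429+0.1398)/2 = 0.14135 mm
HV = 1.854*10/0.14135^2 = 928

928


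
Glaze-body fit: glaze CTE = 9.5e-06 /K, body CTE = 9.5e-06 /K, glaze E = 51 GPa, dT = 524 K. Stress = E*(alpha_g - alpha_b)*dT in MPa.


Stress = 51*1000*(9.5e-06 - 9.5e-06)*524 = 0.0 MPa

0.0


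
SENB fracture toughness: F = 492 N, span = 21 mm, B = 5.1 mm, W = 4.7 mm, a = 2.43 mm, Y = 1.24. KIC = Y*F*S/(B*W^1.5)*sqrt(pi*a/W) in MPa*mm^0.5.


KIC = 1.24*492*21/(5.1*4.7^1.5)*sqrt(pi*2.43/4.7) = 314.21

314.21


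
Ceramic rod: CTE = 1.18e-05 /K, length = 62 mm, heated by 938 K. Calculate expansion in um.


dL = 1.18e-05 * 62 * 938 * 1000 = 686.241 um

686.241


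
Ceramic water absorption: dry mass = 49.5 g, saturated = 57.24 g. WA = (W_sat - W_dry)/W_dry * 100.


WA = (57.24 - 49.5) / 49.5 * 100 = 15.64%

15.64


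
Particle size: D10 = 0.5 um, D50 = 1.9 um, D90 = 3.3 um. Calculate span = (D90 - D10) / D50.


Span = (3.3 - 0.5) / 1.9 = 2.8 / 1.9 = 1.474

1.474


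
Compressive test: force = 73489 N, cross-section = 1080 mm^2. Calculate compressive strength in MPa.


CS = 73489 / 1080 = 68.0 MPa

68.0


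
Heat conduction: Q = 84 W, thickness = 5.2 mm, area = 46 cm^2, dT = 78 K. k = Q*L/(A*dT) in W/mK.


k = 84*5.2/1000/(46/10000*78) = 1.22 W/mK

1.22


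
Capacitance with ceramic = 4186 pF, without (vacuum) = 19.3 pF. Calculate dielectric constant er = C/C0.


er = 4186 / 19.3 = 216.89

216.89


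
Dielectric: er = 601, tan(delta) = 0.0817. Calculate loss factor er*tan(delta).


Loss = 601 * 0.0817 = 49.102

49.102


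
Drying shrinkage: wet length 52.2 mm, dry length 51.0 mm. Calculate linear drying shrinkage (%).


DS = (52.2 - 51.0) / 52.2 * 100 = 2.3%

2.3


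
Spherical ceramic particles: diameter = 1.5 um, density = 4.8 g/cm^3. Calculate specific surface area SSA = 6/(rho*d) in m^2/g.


SSA = 6 / (4.8 * 1.5) = 0.833 m^2/g

0.833


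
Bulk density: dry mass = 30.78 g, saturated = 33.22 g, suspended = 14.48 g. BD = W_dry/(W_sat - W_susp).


BD = 30.78 / (33.22 - 14.48) = 30.78 / 18.74 = 1.642 g/cm^3

1.642


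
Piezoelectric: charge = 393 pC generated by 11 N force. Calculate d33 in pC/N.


d33 = 393 / 11 = 35.7 pC/N

35.7


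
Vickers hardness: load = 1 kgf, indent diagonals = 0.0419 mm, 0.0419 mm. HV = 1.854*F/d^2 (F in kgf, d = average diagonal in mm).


d_avg = (0.0419+0.0419)/2 = 0.0419 mm
HV = 1.854*1/0.0419^2 = 1056

1056


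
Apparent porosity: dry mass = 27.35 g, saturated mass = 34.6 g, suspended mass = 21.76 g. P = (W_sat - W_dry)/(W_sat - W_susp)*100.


P = (34.6 - 27.35) / (34.6 - 21.76) * 100 = 7.25 / 12.84 * 100 = 56.5%

56.5


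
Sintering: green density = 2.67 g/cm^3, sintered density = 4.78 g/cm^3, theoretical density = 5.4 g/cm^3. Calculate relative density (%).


Relative = 4.78 / 5.4 * 100 = 88.5%

88.5


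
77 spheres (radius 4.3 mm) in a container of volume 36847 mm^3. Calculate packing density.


V_sphere = 4/3*pi*4.3^3 = 333.0381 mm^3
Total V = 77*333.0381 = 25643.9337 mm^3
PD = 25643.9337 / 36847 = 0.696

0.696


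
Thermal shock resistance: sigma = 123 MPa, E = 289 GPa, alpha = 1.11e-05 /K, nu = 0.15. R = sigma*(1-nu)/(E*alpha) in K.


R = 123*(1-0.15)/(289*1000*1.11e-05) = 33 K

33


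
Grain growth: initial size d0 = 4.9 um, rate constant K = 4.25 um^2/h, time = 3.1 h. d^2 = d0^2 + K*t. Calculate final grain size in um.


d^2 = 4.9^2 + 4.25*3.1 = 37.185
d = sqrt(37.185) = 6.1 um

6.1


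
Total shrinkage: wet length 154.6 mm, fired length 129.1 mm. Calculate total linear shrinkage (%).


TS = (154.6 - 129.1) / 154.6 * 100 = 16.49%

16.49


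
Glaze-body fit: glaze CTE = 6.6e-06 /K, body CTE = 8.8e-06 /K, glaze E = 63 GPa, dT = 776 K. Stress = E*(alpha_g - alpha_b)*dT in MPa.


Stress = 63*1000*(6.6e-06 - 8.8e-06)*776 = -107.6 MPa

-107.6


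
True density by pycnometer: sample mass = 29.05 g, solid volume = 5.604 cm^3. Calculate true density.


TD = 29.05 / 5.604 = 5.184 g/cm^3

5.184


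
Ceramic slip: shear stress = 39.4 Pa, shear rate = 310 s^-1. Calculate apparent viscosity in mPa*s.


eta = tau/gamma * 1000 = 39.4/310 * 1000 = 127.1 mPa*s

127.1


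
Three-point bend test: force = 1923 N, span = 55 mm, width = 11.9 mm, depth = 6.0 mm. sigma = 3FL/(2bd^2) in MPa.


sigma = 3*1923*55/(2*11.9*6.0^2) = 370.3 MPa

370.3


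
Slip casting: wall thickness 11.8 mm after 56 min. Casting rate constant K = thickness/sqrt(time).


K = 11.8 / sqrt(56) = 11.8 / 7.4833 = 1.577 mm/min^0.5

1.577


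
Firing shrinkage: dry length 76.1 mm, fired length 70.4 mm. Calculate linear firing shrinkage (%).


FS = (76.1 - 70.4) / 76.1 * 100 = 7.49%

7.49


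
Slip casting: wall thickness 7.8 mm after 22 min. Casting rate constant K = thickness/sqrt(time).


K = 7.8 / sqrt(22) = 7.8 / 4.6904 = 1.663 mm/min^0.5

1.663


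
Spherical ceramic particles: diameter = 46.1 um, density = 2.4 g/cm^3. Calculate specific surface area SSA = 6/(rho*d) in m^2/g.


SSA = 6 / (2.4 * 46.1) = 0.054 m^2/g

0.054


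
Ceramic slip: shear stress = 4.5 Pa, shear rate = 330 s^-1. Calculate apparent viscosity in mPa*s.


eta = tau/gamma * 1000 = 4.5/330 * 1000 = 13.6 mPa*s

13.6


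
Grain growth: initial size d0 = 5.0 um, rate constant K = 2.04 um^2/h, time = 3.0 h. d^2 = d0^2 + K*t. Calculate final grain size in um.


d^2 = 5.0^2 + 2.04*3.0 = 31.12
d = sqrt(31.12) = 5.58 um

5.58


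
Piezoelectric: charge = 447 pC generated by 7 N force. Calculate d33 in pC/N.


d33 = 447 / 7 = 63.9 pC/N

63.9


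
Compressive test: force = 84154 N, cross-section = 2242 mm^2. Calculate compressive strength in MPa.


CS = 84154 / 2242 = 37.5 MPa

37.5


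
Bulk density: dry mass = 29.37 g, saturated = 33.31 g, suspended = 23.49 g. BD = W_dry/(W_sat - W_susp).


BD = 29.37 / (33.31 - 23.49) = 29.37 / 9.82 = 2.991 g/cm^3

2.991


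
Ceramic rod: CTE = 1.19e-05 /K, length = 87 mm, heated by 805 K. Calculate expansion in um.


dL = 1.19e-05 * 87 * 805 * 1000 = 833.417 um

833.417


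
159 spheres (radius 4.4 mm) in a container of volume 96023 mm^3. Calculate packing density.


V_sphere = 4/3*pi*4.4^3 = 356.8179 mm^3
Total V = 159*356.8179 = 56734.0461 mm^3
PD = 56734.0461 / 96023 = 0.591

0.591


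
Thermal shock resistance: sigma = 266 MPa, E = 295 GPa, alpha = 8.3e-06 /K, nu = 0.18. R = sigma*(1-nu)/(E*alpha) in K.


R = 266*(1-0.18)/(295*1000*8.3e-06) = 89 K

89


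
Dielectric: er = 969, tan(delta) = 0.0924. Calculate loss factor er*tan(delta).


Loss = 969 * 0.0924 = 89.536

89.536


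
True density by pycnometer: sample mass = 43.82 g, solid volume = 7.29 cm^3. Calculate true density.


TD = 43.82 / 7.29 = 6.011 g/cm^3

6.011


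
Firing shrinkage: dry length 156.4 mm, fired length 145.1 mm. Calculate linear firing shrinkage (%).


FS = (156.4 - 145.1) / 156.4 * 100 = 7.23%

7.23


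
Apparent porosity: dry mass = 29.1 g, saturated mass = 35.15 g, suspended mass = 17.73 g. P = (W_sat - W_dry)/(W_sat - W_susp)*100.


P = (35.15 - 29.1) / (35.15 - 17.73) * 100 = 6.05 / 17.42 * 100 = 34.7%

34.7


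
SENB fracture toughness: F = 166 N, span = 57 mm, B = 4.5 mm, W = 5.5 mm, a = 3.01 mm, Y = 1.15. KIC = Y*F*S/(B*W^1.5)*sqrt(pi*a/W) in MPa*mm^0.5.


KIC = 1.15*166*57/(4.5*5.5^1.5)*sqrt(pi*3.01/5.5) = 245.81

245.81


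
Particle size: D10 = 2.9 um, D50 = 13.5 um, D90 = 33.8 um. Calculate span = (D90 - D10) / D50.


Span = (33.8 - 2.9) / 13.5 = 30.9 / 13.5 = 2.289

2.289


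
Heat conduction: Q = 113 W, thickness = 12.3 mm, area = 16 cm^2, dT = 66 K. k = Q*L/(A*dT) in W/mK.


k = 113*12.3/1000/(16/10000*66) = 13.16 W/mK

13.16


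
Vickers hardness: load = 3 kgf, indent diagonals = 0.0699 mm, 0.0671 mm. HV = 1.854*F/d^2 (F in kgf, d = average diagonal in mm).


d_avg = (0.0699+0.0671)/2 = 0.0685 mm
HV = 1.854*3/0.0685^2 = 1185

1185


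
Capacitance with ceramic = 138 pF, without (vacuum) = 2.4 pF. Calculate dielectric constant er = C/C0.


er = 138 / 2.4 = 57.5

57.5


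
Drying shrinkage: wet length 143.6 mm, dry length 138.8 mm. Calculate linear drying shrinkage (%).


DS = (143.6 - 138.8) / 143.6 * 100 = 3.34%

3.34


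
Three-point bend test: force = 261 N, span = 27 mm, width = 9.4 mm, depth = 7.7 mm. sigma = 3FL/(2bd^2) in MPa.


sigma = 3*261*27/(2*9.4*7.7^2) = 19.0 MPa

19.0


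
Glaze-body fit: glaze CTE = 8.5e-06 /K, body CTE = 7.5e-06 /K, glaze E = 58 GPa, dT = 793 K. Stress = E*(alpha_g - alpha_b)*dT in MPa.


Stress = 58*1000*(8.5e-06 - 7.5e-06)*793 = 46.0 MPa

46.0


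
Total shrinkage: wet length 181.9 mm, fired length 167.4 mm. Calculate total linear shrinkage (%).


TS = (181.9 - 167.4) / 181.9 * 100 = 7.97%

7.97


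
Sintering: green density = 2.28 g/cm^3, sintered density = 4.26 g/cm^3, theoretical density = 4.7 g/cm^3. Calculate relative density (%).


Relative = 4.26 / 4.7 * 100 = 90.6%

90.6


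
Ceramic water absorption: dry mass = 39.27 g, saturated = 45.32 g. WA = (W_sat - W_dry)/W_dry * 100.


WA = (45.32 - 39.27) / 39.27 * 100 = 15.41%

15.41


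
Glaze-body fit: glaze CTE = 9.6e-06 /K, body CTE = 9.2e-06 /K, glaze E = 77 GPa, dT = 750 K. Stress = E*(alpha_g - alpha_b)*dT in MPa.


Stress = 77*1000*(9.6e-06 - 9.2e-06)*750 = 23.1 MPa

23.1


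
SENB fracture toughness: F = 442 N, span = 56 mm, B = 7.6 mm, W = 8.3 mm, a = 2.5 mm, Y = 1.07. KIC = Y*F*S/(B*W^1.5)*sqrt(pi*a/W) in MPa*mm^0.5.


KIC = 1.07*442*56/(7.6*8.3^1.5)*sqrt(pi*2.5/8.3) = 141.77

141.77


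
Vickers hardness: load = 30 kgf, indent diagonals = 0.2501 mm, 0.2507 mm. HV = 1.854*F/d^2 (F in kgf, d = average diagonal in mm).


d_avg = (0.2501+0.2507)/2 = 0.2504 mm
HV = 1.854*30/0.2504^2 = 887

887


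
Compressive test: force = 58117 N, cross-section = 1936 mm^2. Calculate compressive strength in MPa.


CS = 58117 / 1936 = 30.0 MPa

30.0


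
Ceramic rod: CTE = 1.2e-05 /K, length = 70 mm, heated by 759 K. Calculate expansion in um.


dL = 1.2e-05 * 70 * 759 * 1000 = 637.56 um

637.56


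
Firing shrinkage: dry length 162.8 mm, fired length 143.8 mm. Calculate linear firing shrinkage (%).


FS = (162.8 - 143.8) / 162.8 * 100 = 11.67%

11.67


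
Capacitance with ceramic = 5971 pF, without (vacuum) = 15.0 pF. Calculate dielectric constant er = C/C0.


er = 5971 / 15.0 = 398.07

398.07


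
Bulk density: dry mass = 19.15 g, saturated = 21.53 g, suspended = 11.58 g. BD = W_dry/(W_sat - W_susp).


BD = 19.15 / (21.53 - 11.58) = 19.15 / 9.95 = 1.925 g/cm^3

1.925


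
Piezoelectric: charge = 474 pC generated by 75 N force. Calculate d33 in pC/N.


d33 = 474 / 75 = 6.3 pC/N

6.3


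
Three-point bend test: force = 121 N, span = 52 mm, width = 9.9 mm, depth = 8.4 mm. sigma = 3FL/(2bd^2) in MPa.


sigma = 3*121*52/(2*9.9*8.4^2) = 13.5 MPa

13.5


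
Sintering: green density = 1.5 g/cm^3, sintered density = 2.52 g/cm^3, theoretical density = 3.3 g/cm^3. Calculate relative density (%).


Relative = 2.52 / 3.3 * 100 = 76.4%

76.4


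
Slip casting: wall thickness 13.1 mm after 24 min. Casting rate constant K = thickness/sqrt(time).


K = 13.1 / sqrt(24) = 13.1 / 4.899 = 2.674 mm/min^0.5

2.674


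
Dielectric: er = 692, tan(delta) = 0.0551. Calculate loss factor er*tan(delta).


Loss = 692 * 0.0551 = 38.129

38.129


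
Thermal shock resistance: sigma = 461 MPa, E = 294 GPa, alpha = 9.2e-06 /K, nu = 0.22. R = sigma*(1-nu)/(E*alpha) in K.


R = 461*(1-0.22)/(294*1000*9.2e-06) = 133 K

133


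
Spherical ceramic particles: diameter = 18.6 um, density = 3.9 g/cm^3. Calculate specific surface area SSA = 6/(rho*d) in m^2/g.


SSA = 6 / (3.9 * 18.6) = 0.083 m^2/g

0.083


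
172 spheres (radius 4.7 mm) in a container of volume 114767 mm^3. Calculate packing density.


V_sphere = 4/3*pi*4.7^3 = 434.8928 mm^3
Total V = 172*434.8928 = 74801.5616 mm^3
PD = 74801.5616 / 114767 = 0.652

0.652


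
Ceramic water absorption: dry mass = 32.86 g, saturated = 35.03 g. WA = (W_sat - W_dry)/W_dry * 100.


WA = (35.03 - 32.86) / 32.86 * 100 = 6.6%

6.6


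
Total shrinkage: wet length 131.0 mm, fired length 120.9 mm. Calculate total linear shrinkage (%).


TS = (131.0 - 120.9) / 131.0 * 100 = 7.71%

7.71


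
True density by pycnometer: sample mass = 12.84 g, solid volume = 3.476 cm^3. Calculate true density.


TD = 12.84 / 3.476 = 3.694 g/cm^3

3.694


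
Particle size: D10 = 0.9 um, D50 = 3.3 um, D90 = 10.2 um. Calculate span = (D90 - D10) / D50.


Span = (10.2 - 0.9) / 3.3 = 9.3 / 3.3 = 2.818

2.818


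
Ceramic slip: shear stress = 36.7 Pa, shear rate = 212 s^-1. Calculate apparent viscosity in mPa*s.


eta = tau/gamma * 1000 = 36.7/212 * 1000 = 173.1 mPa*s

173.1


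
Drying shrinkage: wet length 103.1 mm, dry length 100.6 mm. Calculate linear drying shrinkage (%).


DS = (103.1 - 100.6) / 103.1 * 100 = 2.42%

2.42


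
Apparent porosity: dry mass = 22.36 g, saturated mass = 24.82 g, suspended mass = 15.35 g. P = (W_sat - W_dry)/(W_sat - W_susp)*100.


P = (24.82 - 22.36) / (24.82 - 15.35) * 100 = 2.46 / 9.47 * 100 = 26.0%

26.0


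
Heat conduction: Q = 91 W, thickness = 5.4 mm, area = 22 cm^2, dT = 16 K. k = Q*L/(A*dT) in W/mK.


k = 91*5.4/1000/(22/10000*16) = 13.96 W/mK

13.96


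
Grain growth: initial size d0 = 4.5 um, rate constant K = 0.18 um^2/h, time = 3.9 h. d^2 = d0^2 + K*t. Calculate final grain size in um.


d^2 = 4.5^2 + 0.18*3.9 = 20.952
d = sqrt(20.952) = 4.58 um

4.58


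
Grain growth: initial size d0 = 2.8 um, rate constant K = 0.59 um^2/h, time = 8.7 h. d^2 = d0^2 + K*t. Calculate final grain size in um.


d^2 = 2.8^2 + 0.59*8.7 = 12.973
d = sqrt(12.973) = 3.6 um

3.6


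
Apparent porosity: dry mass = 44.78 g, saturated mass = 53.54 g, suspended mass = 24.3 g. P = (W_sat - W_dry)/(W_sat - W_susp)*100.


P = (53.54 - 44.78) / (53.54 - 24.3) * 100 = 8.76 / 29.24 * 100 = 30.0%

30.0


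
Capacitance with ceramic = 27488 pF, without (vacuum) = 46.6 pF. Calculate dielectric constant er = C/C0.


er = 27488 / 46.6 = 589.87

589.87


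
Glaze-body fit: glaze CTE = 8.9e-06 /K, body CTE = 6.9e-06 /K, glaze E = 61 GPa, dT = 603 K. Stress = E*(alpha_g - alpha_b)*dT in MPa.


Stress = 61*1000*(8.9e-06 - 6.9e-06)*603 = 73.6 MPa

73.6


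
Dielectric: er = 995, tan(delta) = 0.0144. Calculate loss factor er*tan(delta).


Loss = 995 * 0.0144 = 14.328

14.328


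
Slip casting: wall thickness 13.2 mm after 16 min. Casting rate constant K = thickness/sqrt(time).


K = 13.2 / sqrt(16) = 13.2 / 4.0 = 3.3 mm/min^0.5

3.3


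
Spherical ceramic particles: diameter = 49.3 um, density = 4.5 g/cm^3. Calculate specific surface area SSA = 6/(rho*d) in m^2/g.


SSA = 6 / (4.5 * 49.3) = 0.027 m^2/g

0.027


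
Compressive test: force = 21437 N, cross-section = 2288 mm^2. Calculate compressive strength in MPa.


CS = 21437 / 2288 = 9.4 MPa

9.4


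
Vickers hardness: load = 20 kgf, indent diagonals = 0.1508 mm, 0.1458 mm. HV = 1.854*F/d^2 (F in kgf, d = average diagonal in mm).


d_avg = (0.1508+0.1458)/2 = 0.1483 mm
HV = 1.854*20/0.1483^2 = 1686

1686


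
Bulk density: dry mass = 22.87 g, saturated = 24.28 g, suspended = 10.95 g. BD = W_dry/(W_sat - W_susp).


BD = 22.87 / (24.28 - 10.95) = 22.87 / 13.33 = 1.716 g/cm^3

1.716


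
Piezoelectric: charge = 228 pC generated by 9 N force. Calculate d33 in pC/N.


d33 = 228 / 9 = 25.3 pC/N

25.3


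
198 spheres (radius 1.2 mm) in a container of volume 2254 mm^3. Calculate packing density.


V_sphere = 4/3*pi*1.2^3 = 7.2382 mm^3
Total V = 198*7.2382 = 1433.1636 mm^3
PD = 1433.1636 / 2254 = 0.636

0.636


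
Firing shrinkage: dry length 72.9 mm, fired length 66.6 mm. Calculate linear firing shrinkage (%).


FS = (72.9 - 66.6) / 72.9 * 100 = 8.64%

8.64


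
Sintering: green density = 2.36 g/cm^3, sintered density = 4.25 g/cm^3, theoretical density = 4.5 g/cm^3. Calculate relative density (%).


Relative = 4.25 / 4.5 * 100 = 94.4%

94.4


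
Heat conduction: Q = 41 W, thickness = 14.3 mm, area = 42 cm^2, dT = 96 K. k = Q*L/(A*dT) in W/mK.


k = 41*14.3/1000/(42/10000*96) = 1.45 W/mK

1.45


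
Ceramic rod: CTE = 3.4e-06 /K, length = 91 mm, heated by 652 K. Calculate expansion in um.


dL = 3.4e-06 * 91 * 652 * 1000 = 201.729 um

201.729


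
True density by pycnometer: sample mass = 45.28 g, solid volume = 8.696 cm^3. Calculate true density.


TD = 45.28 / 8.696 = 5.207 g/cm^3

5.207


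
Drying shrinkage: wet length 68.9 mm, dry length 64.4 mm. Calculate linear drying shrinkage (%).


DS = (68.9 - 64.4) / 68.9 * 100 = 6.53%

6.53


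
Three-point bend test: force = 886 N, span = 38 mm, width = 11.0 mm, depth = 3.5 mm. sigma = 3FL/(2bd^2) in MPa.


sigma = 3*886*38/(2*11.0*3.5^2) = 374.8 MPa

374.8


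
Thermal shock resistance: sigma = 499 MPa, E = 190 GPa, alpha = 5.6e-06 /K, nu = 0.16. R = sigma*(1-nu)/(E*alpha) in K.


R = 499*(1-0.16)/(190*1000*5.6e-06) = 394 K

394


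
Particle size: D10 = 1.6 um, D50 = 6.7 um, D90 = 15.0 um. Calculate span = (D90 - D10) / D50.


Span = (15.0 - 1.6) / 6.7 = 13.4 / 6.7 = 2.0

2.0


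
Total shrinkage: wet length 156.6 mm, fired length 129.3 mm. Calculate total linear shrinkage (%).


TS = (156.6 - 129.3) / 156.6 * 100 = 17.43%

17.43


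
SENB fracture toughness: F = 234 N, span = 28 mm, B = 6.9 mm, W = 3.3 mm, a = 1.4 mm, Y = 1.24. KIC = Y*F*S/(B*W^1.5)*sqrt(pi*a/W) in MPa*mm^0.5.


KIC = 1.24*234*28/(6.9*3.3^1.5)*sqrt(pi*1.4/3.3) = 226.76

226.76


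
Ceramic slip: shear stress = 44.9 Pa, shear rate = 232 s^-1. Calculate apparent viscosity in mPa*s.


eta = tau/gamma * 1000 = 44.9/232 * 1000 = 193.5 mPa*s

193.5


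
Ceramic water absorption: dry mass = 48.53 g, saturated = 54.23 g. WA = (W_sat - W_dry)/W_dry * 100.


WA = (54.23 - 48.53) / 48.53 * 100 = 11.75%

11.75


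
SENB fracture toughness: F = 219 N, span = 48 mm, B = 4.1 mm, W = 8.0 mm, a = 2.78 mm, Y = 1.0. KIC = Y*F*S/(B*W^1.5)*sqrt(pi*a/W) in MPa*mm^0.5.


KIC = 1.0*219*48/(4.1*8.0^1.5)*sqrt(pi*2.78/8.0) = 118.39

118.39


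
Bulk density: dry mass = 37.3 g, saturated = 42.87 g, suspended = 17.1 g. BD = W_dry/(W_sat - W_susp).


BD = 37.3 / (42.87 - 17.1) = 37.3 / 25.77 = 1.447 g/cm^3

1.447


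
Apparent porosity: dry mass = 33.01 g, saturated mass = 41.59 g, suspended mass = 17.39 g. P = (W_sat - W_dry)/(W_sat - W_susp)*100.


P = (41.59 - 33.01) / (41.59 - 17.39) * 100 = 8.58 / 24.2 * 100 = 35.5%

35.5


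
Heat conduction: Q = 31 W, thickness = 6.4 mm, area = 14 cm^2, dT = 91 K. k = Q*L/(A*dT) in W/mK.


k = 31*6.4/1000/(14/10000*91) = 1.56 W/mK

1.56


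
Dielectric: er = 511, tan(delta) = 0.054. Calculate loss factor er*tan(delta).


Loss = 511 * 0.054 = 27.594

27.594


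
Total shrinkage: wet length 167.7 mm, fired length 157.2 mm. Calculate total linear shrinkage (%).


TS = (167.7 - 157.2) / 167.7 * 100 = 6.26%

6.26


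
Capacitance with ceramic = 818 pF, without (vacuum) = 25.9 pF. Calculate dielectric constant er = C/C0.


er = 818 / 25.9 = 31.58

31.58


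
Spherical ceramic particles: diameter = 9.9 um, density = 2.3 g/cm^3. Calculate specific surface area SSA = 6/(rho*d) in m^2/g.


SSA = 6 / (2.3 * 9.9) = 0.264 m^2/g

0.264


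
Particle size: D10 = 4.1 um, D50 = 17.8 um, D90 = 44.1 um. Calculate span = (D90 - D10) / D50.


Span = (44.1 - 4.1) / 17.8 = 40.0 / 17.8 = 2.247

2.247


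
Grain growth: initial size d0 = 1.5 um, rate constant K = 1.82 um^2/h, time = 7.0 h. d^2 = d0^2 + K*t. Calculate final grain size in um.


d^2 = 1.5^2 + 1.82*7.0 = 14.99
d = sqrt(14.99) = 3.87 um

3.87


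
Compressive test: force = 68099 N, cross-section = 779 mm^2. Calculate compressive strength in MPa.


CS = 68099 / 779 = 87.4 MPa

87.4


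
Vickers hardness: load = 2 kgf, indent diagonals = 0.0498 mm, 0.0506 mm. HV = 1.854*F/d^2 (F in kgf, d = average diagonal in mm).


d_avg = (0.0498+0.0506)/2 = 0.0502 mm
HV = 1.854*2/0.0502^2 = 1471

1471


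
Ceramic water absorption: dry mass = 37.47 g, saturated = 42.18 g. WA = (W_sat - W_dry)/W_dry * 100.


WA = (42.18 - 37.47) / 37.47 * 100 = 12.57%

12.57


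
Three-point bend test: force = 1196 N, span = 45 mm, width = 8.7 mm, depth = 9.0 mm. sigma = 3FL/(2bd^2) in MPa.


sigma = 3*1196*45/(2*8.7*9.0^2) = 114.6 MPa

114.6


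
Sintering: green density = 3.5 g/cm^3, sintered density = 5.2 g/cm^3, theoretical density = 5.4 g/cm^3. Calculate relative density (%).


Relative = 5.2 / 5.4 * 100 = 96.3%

96.3


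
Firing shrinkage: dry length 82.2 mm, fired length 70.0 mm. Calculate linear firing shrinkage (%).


FS = (82.2 - 70.0) / 82.2 * 100 = 14.84%

14.84


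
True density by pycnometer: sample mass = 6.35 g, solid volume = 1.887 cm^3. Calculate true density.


TD = 6.35 / 1.887 = 3.365 g/cm^3

3.365


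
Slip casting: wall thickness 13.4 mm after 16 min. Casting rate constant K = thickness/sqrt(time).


K = 13.4 / sqrt(16) = 13.4 / 4.0 = 3.35 mm/min^0.5

3.35


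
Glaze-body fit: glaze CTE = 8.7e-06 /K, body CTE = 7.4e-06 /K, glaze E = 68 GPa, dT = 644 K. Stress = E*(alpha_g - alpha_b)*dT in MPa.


Stress = 68*1000*(8.7e-06 - 7.4e-06)*644 = 56.9 MPa

56.9


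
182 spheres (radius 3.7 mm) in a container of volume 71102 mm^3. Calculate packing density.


V_sphere = 4/3*pi*3.7^3 = 212.1748 mm^3
Total V = 182*212.1748 = 38615.8136 mm^3
PD = 38615.8136 / 71102 = 0.543

0.543


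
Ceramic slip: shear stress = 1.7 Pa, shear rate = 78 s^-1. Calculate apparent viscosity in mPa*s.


eta = tau/gamma * 1000 = 1.7/78 * 1000 = 21.8 mPa*s

21.8


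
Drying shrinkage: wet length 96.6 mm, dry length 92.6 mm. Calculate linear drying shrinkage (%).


DS = (96.6 - 92.6) / 96.6 * 100 = 4.14%

4.14


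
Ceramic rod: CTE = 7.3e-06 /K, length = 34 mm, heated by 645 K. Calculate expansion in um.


dL = 7.3e-06 * 34 * 645 * 1000 = 160.089 um

160.089


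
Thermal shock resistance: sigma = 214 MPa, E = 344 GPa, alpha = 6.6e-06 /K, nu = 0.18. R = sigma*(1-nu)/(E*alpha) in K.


R = 214*(1-0.18)/(344*1000*6.6e-06) = 77 K

77


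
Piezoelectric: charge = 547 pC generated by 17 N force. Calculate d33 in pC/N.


d33 = 547 / 17 = 32.2 pC/N

32.2


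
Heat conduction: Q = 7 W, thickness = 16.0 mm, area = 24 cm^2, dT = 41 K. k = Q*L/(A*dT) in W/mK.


k = 7*16.0/1000/(24/10000*41) = 1.14 W/mK

1.14


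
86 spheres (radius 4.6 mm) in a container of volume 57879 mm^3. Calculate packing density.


V_sphere = 4/3*pi*4.6^3 = 407.7201 mm^3
Total V = 86*407.7201 = 35063.9286 mm^3
PD = 35063.9286 / 57879 = 0.606

0.606


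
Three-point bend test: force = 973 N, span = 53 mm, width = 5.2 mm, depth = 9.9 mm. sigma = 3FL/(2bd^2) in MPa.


sigma = 3*973*53/(2*5.2*9.9^2) = 151.8 MPa

151.8


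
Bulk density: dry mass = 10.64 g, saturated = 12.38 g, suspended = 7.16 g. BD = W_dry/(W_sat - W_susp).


BD = 10.64 / (12.38 - 7.16) = 10.64 / 5.22 = 2.038 g/cm^3

2.038


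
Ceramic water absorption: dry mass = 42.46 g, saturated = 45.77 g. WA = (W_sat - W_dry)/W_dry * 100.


WA = (45.77 - 42.46) / 42.46 * 100 = 7.8%

7.8


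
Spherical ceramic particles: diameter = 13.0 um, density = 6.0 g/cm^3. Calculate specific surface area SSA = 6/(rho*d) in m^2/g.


SSA = 6 / (6.0 * 13.0) = 0.077 m^2/g

0.077


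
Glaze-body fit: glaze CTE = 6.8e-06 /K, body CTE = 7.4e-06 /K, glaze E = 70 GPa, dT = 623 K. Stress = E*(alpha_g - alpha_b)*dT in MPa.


Stress = 70*1000*(6.8e-06 - 7.4e-06)*623 = -26.2 MPa

-26.2


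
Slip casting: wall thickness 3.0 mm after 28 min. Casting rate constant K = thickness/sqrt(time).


K = 3.0 / sqrt(28) = 3.0 / 5.2915 = 0.567 mm/min^0.5

0.567


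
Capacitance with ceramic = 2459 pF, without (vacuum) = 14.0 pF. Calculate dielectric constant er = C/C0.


er = 2459 / 14.0 = 175.64

175.64


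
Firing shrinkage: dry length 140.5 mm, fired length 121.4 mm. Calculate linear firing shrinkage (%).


FS = (140.5 - 121.4) / 140.5 * 100 = 13.59%

13.59


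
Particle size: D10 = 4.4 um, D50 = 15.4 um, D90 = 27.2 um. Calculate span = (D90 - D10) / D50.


Span = (27.2 - 4.4) / 15.4 = 22.8 / 15.4 = 1.481

1.481


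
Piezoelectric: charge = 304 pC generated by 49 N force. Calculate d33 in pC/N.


d33 = 304 / 49 = 6.2 pC/N

6.2


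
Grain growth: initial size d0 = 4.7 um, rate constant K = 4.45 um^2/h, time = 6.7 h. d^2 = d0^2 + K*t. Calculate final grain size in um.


d^2 = 4.7^2 + 4.45*6.7 = 51.905
d = sqrt(51.905) = 7.2 um

7.2


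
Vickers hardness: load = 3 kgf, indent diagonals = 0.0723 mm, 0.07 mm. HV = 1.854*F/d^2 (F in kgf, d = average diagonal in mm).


d_avg = (0.0723+0.07)/2 = 0.07115 mm
HV = 1.854*3/0.07115^2 = 1099

1099


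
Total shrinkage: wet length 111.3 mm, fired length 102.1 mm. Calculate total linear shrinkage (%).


TS = (111.3 - 102.1) / 111.3 * 100 = 8.27%

8.27


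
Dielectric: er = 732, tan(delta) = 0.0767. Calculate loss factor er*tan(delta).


Loss = 732 * 0.0767 = 56.144

56.144


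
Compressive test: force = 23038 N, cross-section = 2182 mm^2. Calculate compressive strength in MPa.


CS = 23038 / 2182 = 10.6 MPa

10.6


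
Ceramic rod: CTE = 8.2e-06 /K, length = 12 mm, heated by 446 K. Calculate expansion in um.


dL = 8.2e-06 * 12 * 446 * 1000 = 43.886 um

43.886


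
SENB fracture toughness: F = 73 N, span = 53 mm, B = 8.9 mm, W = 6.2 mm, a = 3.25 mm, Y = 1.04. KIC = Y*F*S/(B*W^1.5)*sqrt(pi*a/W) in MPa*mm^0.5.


KIC = 1.04*73*53/(8.9*6.2^1.5)*sqrt(pi*3.25/6.2) = 37.58

37.58


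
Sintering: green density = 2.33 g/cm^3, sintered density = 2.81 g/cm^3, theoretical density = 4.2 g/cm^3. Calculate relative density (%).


Relative = 2.81 / 4.2 * 100 = 66.9%

66.9


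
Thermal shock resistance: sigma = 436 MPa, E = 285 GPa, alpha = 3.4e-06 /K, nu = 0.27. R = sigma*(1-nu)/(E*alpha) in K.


R = 436*(1-0.27)/(285*1000*3.4e-06) = 328 K

328


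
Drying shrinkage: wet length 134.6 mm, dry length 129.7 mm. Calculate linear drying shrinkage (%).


DS = (134.6 - 129.7) / 134.6 * 100 = 3.64%

3.64


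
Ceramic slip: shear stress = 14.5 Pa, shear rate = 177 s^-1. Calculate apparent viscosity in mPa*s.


eta = tau/gamma * 1000 = 14.5/177 * 1000 = 81.9 mPa*s

81.9


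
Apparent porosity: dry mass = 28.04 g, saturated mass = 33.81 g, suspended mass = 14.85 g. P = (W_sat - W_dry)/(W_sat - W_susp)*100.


P = (33.81 - 28.04) / (33.81 - 14.85) * 100 = 5.77 / 18.96 * 100 = 30.4%

30.4


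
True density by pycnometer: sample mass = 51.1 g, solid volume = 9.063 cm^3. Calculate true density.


TD = 51.1 / 9.063 = 5.638 g/cm^3

5.638


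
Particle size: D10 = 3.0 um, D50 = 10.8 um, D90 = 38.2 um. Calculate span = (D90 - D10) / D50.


Span = (38.2 - 3.0) / 10.8 = 35.2 / 10.8 = 3.259

3.259


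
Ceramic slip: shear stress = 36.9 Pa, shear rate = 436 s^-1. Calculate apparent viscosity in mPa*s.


eta = tau/gamma * 1000 = 36.9/436 * 1000 = 84.6 mPa*s

84.6


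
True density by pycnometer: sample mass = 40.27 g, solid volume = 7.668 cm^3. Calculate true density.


TD = 40.27 / 7.668 = 5.252 g/cm^3

5.252


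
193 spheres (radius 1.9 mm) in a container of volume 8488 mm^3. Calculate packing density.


V_sphere = 4/3*pi*1.9^3 = 28.7309 mm^3
Total V = 193*28.7309 = 5545.0637 mm^3
PD = 5545.0637 / 8488 = 0.653

0.653


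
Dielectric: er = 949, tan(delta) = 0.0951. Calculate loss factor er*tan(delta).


Loss = 949 * 0.0951 = 90.25

90.25


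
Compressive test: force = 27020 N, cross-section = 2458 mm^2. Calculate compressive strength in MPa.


CS = 27020 / 2458 = 11.0 MPa

11.0


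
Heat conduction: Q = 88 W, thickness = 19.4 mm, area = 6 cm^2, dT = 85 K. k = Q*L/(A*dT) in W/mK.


k = 88*19.4/1000/(6/10000*85) = 33.47 W/mK

33.47


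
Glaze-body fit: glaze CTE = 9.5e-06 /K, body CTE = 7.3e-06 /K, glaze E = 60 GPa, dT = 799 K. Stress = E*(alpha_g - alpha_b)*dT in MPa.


Stress = 60*1000*(9.5e-06 - 7.3e-06)*799 = 105.5 MPa

105.5


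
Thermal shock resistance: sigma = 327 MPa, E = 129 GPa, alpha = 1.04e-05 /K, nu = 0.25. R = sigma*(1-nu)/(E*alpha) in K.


R = 327*(1-0.25)/(129*1000*1.04e-05) = 183 K

183


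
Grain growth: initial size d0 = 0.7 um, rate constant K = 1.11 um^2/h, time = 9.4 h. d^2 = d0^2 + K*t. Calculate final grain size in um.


d^2 = 0.7^2 + 1.11*9.4 = 10.924
d = sqrt(10.924) = 3.31 um

3.31


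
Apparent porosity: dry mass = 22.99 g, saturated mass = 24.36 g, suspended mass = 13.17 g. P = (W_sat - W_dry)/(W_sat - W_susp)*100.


P = (24.36 - 22.99) / (24.36 - 13.17) * 100 = 1.37 / 11.19 * 100 = 12.2%

12.2


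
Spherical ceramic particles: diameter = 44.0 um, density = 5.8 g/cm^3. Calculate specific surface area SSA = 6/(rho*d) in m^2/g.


SSA = 6 / (5.8 * 44.0) = 0.024 m^2/g

0.024


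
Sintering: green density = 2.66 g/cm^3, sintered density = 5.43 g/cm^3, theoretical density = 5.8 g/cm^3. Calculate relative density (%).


Relative = 5.43 / 5.8 * 100 = 93.6%

93.6


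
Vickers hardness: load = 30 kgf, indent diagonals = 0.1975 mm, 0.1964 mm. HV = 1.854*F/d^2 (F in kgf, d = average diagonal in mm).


d_avg = (0.1975+0.1964)/2 = 0.19695 mm
HV = 1.854*30/0.19695^2 = 1434

1434


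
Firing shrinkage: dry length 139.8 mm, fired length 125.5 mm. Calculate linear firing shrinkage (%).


FS = (139.8 - 125.5) / 139.8 * 100 = 10.23%

10.23


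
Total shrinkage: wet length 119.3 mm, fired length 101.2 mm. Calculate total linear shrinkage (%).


TS = (119.3 - 101.2) / 119.3 * 100 = 15.17%

15.17


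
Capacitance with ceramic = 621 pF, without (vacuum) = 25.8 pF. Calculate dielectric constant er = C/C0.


er = 621 / 25.8 = 24.07

24.07


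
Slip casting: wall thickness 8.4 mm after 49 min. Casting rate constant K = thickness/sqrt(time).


K = 8.4 / sqrt(49) = 8.4 / 7.0 = 1.2 mm/min^0.5

1.2


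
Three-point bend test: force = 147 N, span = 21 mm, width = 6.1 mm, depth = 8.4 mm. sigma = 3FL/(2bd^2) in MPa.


sigma = 3*147*21/(2*6.1*8.4^2) = 10.8 MPa

10.8


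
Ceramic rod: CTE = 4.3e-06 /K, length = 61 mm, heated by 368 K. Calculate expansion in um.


dL = 4.3e-06 * 61 * 368 * 1000 = 96.526 um

96.526


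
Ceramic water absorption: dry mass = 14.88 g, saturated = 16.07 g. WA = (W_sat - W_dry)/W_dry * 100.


WA = (16.07 - 14.88) / 14.88 * 100 = 8.0%

8.0


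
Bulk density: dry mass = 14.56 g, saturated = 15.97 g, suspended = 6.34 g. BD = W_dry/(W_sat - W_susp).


BD = 14.56 / (15.97 - 6.34) = 14.56 / 9.63 = 1.512 g/cm^3

1.512


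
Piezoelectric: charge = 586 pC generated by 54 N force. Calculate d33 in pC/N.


d33 = 586 / 54 = 10.9 pC/N

10.9


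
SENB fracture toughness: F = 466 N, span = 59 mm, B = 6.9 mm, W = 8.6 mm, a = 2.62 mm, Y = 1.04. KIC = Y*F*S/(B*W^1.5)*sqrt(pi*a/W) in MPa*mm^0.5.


KIC = 1.04*466*59/(6.9*8.6^1.5)*sqrt(pi*2.62/8.6) = 160.75

160.75


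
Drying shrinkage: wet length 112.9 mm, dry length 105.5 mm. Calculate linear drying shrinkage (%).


DS = (112.9 - 105.5) / 112.9 * 100 = 6.55%

6.55


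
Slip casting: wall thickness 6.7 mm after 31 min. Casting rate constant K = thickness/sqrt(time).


K = 6.7 / sqrt(31) = 6.7 / 5.5678 = 1.203 mm/min^0.5

1.203


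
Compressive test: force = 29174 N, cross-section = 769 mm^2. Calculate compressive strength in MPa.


CS = 29174 / 769 = 37.9 MPa

37.9


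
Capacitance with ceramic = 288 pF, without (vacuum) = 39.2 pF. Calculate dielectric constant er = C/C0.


er = 288 / 39.2 = 7.35

7.35


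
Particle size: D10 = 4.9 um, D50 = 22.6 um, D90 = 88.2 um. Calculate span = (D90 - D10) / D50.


Span = (88.2 - 4.9) / 22.6 = 83.3 / 22.6 = 3.686

3.686


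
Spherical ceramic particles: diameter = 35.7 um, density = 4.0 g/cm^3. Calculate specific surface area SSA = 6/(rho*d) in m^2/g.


SSA = 6 / (4.0 * 35.7) = 0.042 m^2/g

0.042


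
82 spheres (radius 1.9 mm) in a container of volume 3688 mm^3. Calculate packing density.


V_sphere = 4/3*pi*1.9^3 = 28.7309 mm^3
Total V = 82*28.7309 = 2355.9338 mm^3
PD = 2355.9338 / 3688 = 0.639

0.639


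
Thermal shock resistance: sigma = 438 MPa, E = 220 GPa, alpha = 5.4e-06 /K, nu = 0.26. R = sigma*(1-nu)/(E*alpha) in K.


R = 438*(1-0.26)/(220*1000*5.4e-06) = 273 K

273


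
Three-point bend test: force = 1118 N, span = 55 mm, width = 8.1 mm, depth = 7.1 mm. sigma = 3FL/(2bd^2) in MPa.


sigma = 3*1118*55/(2*8.1*7.1^2) = 225.9 MPa

225.9


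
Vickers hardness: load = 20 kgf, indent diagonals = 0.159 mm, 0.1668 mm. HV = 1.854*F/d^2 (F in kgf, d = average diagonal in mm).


d_avg = (0.159+0.1668)/2 = 0.1629 mm
HV = 1.854*20/0.1629^2 = 1397

1397


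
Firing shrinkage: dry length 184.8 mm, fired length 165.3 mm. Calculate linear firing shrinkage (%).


FS = (184.8 - 165.3) / 184.8 * 100 = 10.55%

10.55


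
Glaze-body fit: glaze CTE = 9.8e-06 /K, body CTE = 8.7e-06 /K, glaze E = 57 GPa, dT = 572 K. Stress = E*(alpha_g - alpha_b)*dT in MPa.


Stress = 57*1000*(9.8e-06 - 8.7e-06)*572 = 35.9 MPa

35.9


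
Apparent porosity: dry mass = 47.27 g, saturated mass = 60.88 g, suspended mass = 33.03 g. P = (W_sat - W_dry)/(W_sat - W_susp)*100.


P = (60.88 - 47.27) / (60.88 - 33.03) * 100 = 13.61 / 27.85 * 100 = 48.9%

48.9


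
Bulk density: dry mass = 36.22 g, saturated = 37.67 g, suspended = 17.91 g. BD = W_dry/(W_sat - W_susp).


BD = 36.22 / (37.67 - 17.91) = 36.22 / 19.76 = 1.833 g/cm^3

1.833


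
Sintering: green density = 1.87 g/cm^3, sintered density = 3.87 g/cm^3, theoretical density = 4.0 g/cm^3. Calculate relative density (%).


Relative = 3.87 / 4.0 * 100 = 96.8%

96.8


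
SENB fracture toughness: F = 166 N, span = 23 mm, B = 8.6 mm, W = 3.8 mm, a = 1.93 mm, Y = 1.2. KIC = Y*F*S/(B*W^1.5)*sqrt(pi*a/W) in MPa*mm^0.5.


KIC = 1.2*166*23/(8.6*3.8^1.5)*sqrt(pi*1.93/3.8) = 90.85

90.85


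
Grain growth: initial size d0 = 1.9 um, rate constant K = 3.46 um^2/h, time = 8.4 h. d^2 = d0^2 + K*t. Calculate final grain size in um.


d^2 = 1.9^2 + 3.46*8.4 = 32.674
d = sqrt(32.674) = 5.72 um

5.72


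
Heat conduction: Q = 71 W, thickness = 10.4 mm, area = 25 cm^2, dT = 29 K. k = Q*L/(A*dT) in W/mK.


k = 71*10.4/1000/(25/10000*29) = 10.18 W/mK

10.18


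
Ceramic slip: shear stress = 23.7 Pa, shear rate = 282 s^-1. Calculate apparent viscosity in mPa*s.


eta = tau/gamma * 1000 = 23.7/282 * 1000 = 84.0 mPa*s

84.0


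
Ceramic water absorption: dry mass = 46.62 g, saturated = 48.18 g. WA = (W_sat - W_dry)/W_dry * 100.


WA = (48.18 - 46.62) / 46.62 * 100 = 3.35%

3.35


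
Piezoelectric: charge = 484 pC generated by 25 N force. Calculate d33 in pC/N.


d33 = 484 / 25 = 19.4 pC/N

19.4


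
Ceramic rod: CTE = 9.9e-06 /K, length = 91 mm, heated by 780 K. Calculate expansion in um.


dL = 9.9e-06 * 91 * 780 * 1000 = 702.702 um

702.702


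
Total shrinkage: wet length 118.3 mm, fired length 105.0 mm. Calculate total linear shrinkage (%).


TS = (118.3 - 105.0) / 118.3 * 100 = 11.24%

11.24
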